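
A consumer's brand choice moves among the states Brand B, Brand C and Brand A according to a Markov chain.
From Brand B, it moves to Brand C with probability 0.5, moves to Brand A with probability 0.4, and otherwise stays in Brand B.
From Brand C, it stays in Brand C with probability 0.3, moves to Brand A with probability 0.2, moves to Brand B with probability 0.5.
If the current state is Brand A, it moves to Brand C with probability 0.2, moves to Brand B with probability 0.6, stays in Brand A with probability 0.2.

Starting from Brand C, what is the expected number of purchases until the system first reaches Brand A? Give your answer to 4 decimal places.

3.6842

Let t(s) be the expected number of purchases to first reach Brand A from state s, with t(Brand A) = 0. Conditioning on the first purchase:
t(Brand B) = 1 + 0.1·t(Brand B) + 0.5·t(Brand C)
t(Brand C) = 1 + 0.5·t(Brand B) + 0.3·t(Brand C)
Solving: t(Brand B) = 3.1579, t(Brand C) = 3.6842.
Expected purchases from Brand C to Brand A: 3.6842.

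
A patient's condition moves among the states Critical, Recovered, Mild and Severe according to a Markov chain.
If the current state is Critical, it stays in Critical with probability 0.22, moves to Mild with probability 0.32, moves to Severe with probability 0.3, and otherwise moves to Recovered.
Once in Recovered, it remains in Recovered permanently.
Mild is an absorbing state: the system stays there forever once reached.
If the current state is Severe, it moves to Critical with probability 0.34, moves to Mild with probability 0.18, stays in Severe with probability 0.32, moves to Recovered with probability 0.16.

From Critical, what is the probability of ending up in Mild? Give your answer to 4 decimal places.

Let h(s) be the probability of absorption at Mild starting from transient state s. Then h(Mild) = 1 and h(Recovered) = 0. By first-step analysis:
h(Critical) = 0.22·h(Critical) + 0.16·0 + 0.32·1 + 0.3·h(Severe)
h(Severe) = 0.34·h(Critical) + 0.16·0 + 0.18·1 + 0.32·h(Severe)
Solving: h(Critical) = 0.6340, h(Severe) = 0.5817.
Starting from Critical, the probability is 0.6340.

0.6340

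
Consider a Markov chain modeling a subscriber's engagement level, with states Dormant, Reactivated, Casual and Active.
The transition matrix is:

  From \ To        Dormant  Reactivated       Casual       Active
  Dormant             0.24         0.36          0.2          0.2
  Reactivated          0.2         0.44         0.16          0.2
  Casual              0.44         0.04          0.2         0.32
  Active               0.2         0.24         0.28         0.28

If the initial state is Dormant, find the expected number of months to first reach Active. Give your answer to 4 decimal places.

Let t(s) be the expected number of months to first reach Active from state s, with t(Active) = 0. Conditioning on the first month:
t(Dormant) = 1 + 0.24·t(Dormant) + 0.36·t(Reactivated) + 0.2·t(Casual)
t(Reactivated) = 1 + 0.2·t(Dormant) + 0.44·t(Reactivated) + 0.16·t(Casual)
t(Casual) = 1 + 0.44·t(Dormant) + 0.04·t(Reactivated) + 0.2·t(Casual)
Solving: t(Dormant) = 4.4957, t(Reactivated) = 4.5195, t(Casual) = 3.9486.
Expected months from Dormant to Active: 4.4957.

4.4957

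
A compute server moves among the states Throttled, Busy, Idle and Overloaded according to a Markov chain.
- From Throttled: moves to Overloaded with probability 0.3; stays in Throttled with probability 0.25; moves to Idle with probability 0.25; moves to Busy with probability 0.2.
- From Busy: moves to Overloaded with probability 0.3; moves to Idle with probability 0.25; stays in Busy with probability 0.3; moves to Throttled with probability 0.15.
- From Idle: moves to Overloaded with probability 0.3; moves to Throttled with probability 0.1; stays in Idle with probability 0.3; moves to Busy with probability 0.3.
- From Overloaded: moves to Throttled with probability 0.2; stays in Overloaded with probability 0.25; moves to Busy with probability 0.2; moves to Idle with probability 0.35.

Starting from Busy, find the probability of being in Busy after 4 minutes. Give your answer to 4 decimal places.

Propagate the distribution vector 4 minutes from Busy.
After 0 minutes: (0.0000, 1.0000, 0.0000, 0.0000)
After 1 minute: (0.1500, 0.3000, 0.2500, 0.3000)
After 2 minutes: (0.1675, 0.2550, 0.2925, 0.2850)
After 3 minutes: (0.1664, 0.2548, 0.2931, 0.2858)
After 4 minutes: (0.1663, 0.2548, 0.2932, 0.2857)
P(in Busy after 4 minutes) = 0.2548

0.2548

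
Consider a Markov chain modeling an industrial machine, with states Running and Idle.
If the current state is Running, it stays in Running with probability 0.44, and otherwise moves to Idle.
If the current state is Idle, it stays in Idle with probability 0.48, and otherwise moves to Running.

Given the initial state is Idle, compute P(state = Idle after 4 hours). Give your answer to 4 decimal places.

0.5185

Propagate the distribution vector 4 hours from Idle.
After 0 hours: (0.0000, 1.0000)
After 1 hour: (0.5200, 0.4800)
After 2 hours: (0.4784, 0.5216)
After 3 hours: (0.4817, 0.5183)
After 4 hours: (0.4815, 0.5185)
P(in Idle after 4 hours) = 0.5185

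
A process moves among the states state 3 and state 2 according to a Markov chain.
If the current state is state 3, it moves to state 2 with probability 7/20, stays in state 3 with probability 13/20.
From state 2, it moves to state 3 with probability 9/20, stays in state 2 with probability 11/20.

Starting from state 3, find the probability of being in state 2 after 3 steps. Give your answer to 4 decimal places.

0.4340

Propagate the distribution vector 3 steps from state 3.
After 0 steps: (1.0000, 0.0000)
After 1 step: (0.6500, 0.3500)
After 2 steps: (0.5800, 0.4200)
After 3 steps: (0.5660, 0.4340)
P(in state 2 after 3 steps) = 0.4340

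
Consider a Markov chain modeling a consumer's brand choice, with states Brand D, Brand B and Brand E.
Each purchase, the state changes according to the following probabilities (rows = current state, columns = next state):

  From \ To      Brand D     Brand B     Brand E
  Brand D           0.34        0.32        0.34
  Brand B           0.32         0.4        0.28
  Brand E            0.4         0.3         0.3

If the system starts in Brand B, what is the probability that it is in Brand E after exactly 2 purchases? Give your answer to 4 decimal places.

0.3048

Sum over the intermediate state after 1 purchase:
P = P(Brand B→Brand D)·P(Brand D→Brand E) + P(Brand B→Brand B)·P(Brand B→Brand E) + P(Brand B→Brand E)·P(Brand E→Brand E)
  = 0.32×0.34 + 0.4×0.28 + 0.28×0.3
  = 0.1088 + 0.1120 + 0.0840 = 0.3048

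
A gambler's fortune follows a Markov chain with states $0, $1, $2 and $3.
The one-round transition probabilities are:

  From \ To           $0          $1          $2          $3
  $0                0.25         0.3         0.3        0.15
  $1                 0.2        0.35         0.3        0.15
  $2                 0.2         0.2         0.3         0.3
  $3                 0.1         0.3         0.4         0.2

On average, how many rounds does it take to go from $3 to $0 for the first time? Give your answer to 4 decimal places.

Let t(s) be the expected number of rounds to first reach $0 from state s, with t($0) = 0. Conditioning on the first round:
t($1) = 1 + 0.35·t($1) + 0.3·t($2) + 0.15·t($3)
t($2) = 1 + 0.2·t($1) + 0.3·t($2) + 0.3·t($3)
t($3) = 1 + 0.3·t($1) + 0.4·t($2) + 0.2·t($3)
Solving: t($1) = 5.5821, t($2) = 5.6716, t($3) = 6.1791.
Expected rounds from $3 to $0: 6.1791.

6.1791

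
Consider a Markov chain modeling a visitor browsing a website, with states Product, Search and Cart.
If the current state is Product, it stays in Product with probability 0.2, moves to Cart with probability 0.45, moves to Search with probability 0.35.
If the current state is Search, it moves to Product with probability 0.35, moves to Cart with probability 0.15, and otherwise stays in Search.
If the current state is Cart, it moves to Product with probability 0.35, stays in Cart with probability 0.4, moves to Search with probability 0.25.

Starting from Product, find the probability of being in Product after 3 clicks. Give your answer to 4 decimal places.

0.3020

Propagate the distribution vector 3 clicks from Product.
After 0 clicks: (1.0000, 0.0000, 0.0000)
After 1 click: (0.2000, 0.3500, 0.4500)
After 2 clicks: (0.3200, 0.3575, 0.3225)
After 3 clicks: (0.3020, 0.3714, 0.3266)
P(in Product after 3 clicks) = 0.3020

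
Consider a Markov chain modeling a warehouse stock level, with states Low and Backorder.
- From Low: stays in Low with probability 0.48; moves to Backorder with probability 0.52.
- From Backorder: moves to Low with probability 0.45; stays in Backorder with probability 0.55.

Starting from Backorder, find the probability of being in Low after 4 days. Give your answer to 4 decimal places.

Propagate the distribution vector 4 days from Backorder.
After 0 days: (0.0000, 1.0000)
After 1 day: (0.4500, 0.5500)
After 2 days: (0.4635, 0.5365)
After 3 days: (0.4639, 0.5361)
After 4 days: (0.4639, 0.5361)
P(in Low after 4 days) = 0.4639

0.4639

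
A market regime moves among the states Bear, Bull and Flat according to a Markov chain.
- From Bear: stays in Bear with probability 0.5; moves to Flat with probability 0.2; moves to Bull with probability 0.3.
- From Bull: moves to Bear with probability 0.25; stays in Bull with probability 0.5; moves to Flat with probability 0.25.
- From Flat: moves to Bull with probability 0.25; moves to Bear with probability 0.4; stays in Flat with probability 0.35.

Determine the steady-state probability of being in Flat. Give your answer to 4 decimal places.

0.2564

Let the stationary distribution be π with π = πP and π_1 + π_2 + π_3 = 1.
π_1 = 0.5·π_1 + 0.25·π_2 + 0.4·π_3
π_2 = 0.3·π_1 + 0.5·π_2 + 0.25·π_3
Solving with the normalization constraint gives π = (0.3846, 0.3590, 0.2564).
So the stationary probability of Flat is 0.2564.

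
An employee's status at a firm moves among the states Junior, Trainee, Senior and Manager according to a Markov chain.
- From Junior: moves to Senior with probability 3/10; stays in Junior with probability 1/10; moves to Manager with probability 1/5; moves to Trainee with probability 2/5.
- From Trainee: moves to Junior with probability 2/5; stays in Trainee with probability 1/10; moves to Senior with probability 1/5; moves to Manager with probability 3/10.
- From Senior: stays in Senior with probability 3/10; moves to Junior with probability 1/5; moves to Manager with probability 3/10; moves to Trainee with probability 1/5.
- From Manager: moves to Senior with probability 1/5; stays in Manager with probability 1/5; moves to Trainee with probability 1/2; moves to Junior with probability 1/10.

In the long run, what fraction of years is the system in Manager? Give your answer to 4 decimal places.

Let the stationary distribution be π with π = πP and π_1 + π_2 + π_3 + π_4 = 1.
π_1 = 0.1·π_1 + 0.4·π_2 + 0.2·π_3 + 0.1·π_4
π_2 = 0.4·π_1 + 0.1·π_2 + 0.2·π_3 + 0.5·π_4
π_3 = 0.3·π_1 + 0.2·π_2 + 0.3·π_3 + 0.2·π_4
Solving with the normalization constraint gives π = (0.2114, 0.2894, 0.2457, 0.2535).
So the stationary probability of Manager is 0.2535.

0.2535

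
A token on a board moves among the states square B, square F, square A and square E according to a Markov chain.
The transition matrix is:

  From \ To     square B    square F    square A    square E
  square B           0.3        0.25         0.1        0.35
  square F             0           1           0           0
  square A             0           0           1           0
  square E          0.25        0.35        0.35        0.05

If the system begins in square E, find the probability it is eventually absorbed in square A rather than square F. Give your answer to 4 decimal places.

0.4675

Let h(s) be the probability of absorption at square A starting from transient state s. Then h(square A) = 1 and h(square F) = 0. By first-step analysis:
h(square B) = 0.3·h(square B) + 0.25·0 + 0.1·1 + 0.35·h(square E)
h(square E) = 0.25·h(square B) + 0.35·0 + 0.35·1 + 0.05·h(square E)
Solving: h(square B) = 0.3766, h(square E) = 0.4675.
Starting from square E, the probability is 0.4675.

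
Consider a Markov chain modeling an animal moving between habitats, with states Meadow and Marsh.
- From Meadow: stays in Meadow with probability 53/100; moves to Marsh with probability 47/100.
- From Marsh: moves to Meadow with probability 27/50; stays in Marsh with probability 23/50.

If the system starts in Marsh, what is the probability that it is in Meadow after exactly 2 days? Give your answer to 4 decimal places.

0.5346

Sum over the intermediate state after 1 day:
P = P(Marsh→Meadow)·P(Meadow→Meadow) + P(Marsh→Marsh)·P(Marsh→Meadow)
  = 0.54×0.53 + 0.46×0.54
  = 0.2862 + 0.2484 = 0.5346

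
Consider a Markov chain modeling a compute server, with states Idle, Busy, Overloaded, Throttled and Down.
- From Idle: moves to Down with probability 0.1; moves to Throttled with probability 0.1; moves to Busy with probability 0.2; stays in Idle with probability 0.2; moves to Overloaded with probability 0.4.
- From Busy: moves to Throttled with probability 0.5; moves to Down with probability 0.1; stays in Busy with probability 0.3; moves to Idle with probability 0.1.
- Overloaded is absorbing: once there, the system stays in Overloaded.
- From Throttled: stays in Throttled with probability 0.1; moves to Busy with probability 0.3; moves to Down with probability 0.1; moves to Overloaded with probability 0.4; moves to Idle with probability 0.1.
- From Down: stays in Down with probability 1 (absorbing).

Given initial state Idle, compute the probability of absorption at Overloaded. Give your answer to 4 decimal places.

0.7514

Let h(s) be the probability of absorption at Overloaded starting from transient state s. Then h(Overloaded) = 1 and h(Down) = 0. By first-step analysis:
h(Idle) = 0.2·h(Idle) + 0.2·h(Busy) + 0.4·1 + 0.1·h(Throttled) + 0.1·0
h(Busy) = 0.1·h(Idle) + 0.3·h(Busy) + 0.5·h(Throttled) + 0.1·0
h(Throttled) = 0.1·h(Idle) + 0.3·h(Busy) + 0.4·1 + 0.1·h(Throttled) + 0.1·0
Solving: h(Idle) = 0.7514, h(Busy) = 0.6358, h(Throttled) = 0.7399.
Starting from Idle, the probability is 0.7514.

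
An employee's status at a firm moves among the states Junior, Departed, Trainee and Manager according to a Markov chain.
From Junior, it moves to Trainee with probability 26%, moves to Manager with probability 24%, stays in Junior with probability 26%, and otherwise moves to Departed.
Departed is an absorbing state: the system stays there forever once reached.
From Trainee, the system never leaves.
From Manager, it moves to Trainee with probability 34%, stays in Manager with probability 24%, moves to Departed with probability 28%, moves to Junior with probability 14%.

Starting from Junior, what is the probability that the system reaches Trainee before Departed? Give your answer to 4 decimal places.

0.5280

Let h(s) be the probability of absorption at Trainee starting from transient state s. Then h(Trainee) = 1 and h(Departed) = 0. By first-step analysis:
h(Junior) = 0.26·h(Junior) + 0.24·0 + 0.26·1 + 0.24·h(Manager)
h(Manager) = 0.14·h(Junior) + 0.28·0 + 0.34·1 + 0.24·h(Manager)
Solving: h(Junior) = 0.5280, h(Manager) = 0.5446.
Starting from Junior, the probability is 0.5280.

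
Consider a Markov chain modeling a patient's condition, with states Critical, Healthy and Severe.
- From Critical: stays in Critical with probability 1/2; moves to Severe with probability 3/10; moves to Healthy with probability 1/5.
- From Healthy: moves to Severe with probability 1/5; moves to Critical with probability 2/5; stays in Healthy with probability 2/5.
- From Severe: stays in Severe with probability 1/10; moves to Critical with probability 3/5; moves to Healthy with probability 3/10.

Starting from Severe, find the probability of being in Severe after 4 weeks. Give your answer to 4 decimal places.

0.2275

Propagate the distribution vector 4 weeks from Severe.
After 0 weeks: (0.0000, 0.0000, 1.0000)
After 1 week: (0.6000, 0.3000, 0.1000)
After 2 weeks: (0.4800, 0.2700, 0.2500)
After 3 weeks: (0.4980, 0.2790, 0.2230)
After 4 weeks: (0.4944, 0.2781, 0.2275)
P(in Severe after 4 weeks) = 0.2275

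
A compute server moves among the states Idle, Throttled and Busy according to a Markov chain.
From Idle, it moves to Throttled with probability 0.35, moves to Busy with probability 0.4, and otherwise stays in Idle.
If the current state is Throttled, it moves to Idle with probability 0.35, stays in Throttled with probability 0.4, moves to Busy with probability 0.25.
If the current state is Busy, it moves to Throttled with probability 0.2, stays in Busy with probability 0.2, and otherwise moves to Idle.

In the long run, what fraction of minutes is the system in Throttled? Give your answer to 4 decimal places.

0.3221

Let the stationary distribution be π with π = πP and π_1 + π_2 + π_3 = 1.
π_1 = 0.25·π_1 + 0.35·π_2 + 0.6·π_3
π_2 = 0.35·π_1 + 0.4·π_2 + 0.2·π_3
Solving with the normalization constraint gives π = (0.3848, 0.3221, 0.2931).
So the stationary probability of Throttled is 0.3221.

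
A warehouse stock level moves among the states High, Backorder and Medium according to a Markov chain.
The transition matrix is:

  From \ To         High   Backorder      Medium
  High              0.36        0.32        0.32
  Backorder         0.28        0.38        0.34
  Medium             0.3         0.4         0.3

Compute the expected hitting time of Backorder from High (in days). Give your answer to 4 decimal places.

2.8977

Let t(s) be the expected number of days to first reach Backorder from state s, with t(Backorder) = 0. Conditioning on the first day:
t(High) = 1 + 0.36·t(High) + 0.32·t(Medium)
t(Medium) = 1 + 0.3·t(High) + 0.3·t(Medium)
Solving: t(High) = 2.8977, t(Medium) = 2.6705.
Expected days from High to Backorder: 2.8977.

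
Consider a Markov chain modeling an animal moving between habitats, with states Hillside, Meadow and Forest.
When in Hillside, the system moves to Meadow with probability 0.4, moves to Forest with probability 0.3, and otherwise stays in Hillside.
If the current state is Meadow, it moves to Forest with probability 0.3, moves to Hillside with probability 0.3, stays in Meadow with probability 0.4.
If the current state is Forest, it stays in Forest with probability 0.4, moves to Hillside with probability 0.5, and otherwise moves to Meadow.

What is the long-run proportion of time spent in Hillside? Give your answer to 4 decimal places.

0.3667

Let the stationary distribution be π with π = πP and π_1 + π_2 + π_3 = 1.
π_1 = 0.3·π_1 + 0.3·π_2 + 0.5·π_3
π_2 = 0.4·π_1 + 0.4·π_2 + 0.1·π_3
Solving with the normalization constraint gives π = (0.3667, 0.3000, 0.3333).
So the stationary probability of Hillside is 0.3667.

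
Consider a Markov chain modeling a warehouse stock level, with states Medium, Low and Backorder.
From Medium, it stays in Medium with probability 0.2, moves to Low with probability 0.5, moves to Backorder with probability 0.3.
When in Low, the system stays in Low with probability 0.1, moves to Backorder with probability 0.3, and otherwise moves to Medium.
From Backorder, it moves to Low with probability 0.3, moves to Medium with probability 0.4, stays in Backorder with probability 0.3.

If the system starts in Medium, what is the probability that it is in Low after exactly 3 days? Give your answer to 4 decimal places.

Propagate the distribution vector 3 days from Medium.
After 0 days: (1.0000, 0.0000, 0.0000)
After 1 day: (0.2000, 0.5000, 0.3000)
After 2 days: (0.4600, 0.2400, 0.3000)
After 3 days: (0.3560, 0.3440, 0.3000)
P(in Low after 3 days) = 0.3440

0.3440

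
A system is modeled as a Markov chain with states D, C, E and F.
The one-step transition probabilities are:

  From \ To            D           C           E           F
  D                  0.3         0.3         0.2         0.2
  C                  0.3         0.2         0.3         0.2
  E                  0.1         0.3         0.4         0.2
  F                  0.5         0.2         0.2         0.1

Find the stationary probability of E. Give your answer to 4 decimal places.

0.2820

Let the stationary distribution be π with π = πP and π_1 + π_2 + π_3 + π_4 = 1.
π_1 = 0.3·π_1 + 0.3·π_2 + 0.1·π_3 + 0.5·π_4
π_2 = 0.3·π_1 + 0.2·π_2 + 0.3·π_3 + 0.2·π_4
π_3 = 0.2·π_1 + 0.3·π_2 + 0.4·π_3 + 0.2·π_4
Solving with the normalization constraint gives π = (0.2800, 0.2562, 0.2820, 0.1818).
So the stationary probability of E is 0.2820.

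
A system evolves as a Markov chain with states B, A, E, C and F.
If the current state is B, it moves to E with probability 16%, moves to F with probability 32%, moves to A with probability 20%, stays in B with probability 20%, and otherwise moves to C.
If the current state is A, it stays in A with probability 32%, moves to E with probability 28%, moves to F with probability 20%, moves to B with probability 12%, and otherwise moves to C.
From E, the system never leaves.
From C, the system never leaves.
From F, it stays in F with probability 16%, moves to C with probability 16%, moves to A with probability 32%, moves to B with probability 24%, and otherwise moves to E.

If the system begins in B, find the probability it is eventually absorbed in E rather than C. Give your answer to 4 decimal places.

Let h(s) be the probability of absorption at E starting from transient state s. Then h(E) = 1 and h(C) = 0. By first-step analysis:
h(B) = 0.2·h(B) + 0.2·h(A) + 0.16·1 + 0.12·0 + 0.32·h(F)
h(A) = 0.12·h(B) + 0.32·h(A) + 0.28·1 + 0.08·0 + 0.2·h(F)
h(F) = 0.24·h(B) + 0.32·h(A) + 0.12·1 + 0.16·0 + 0.16·h(F)
Solving: h(B) = 0.6028, h(A) = 0.6879, h(F) = 0.5772.
Starting from B, the probability is 0.6028.

0.6028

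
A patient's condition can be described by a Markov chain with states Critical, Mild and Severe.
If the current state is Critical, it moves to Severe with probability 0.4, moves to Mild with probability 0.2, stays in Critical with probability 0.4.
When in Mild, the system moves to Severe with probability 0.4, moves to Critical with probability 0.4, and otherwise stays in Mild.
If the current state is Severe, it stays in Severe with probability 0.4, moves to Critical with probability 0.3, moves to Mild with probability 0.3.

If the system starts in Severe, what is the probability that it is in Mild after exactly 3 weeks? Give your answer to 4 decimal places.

Propagate the distribution vector 3 weeks from Severe.
After 0 weeks: (0.0000, 0.0000, 1.0000)
After 1 week: (0.3000, 0.3000, 0.4000)
After 2 weeks: (0.3600, 0.2400, 0.4000)
After 3 weeks: (0.3600, 0.2400, 0.4000)
P(in Mild after 3 weeks) = 0.2400

0.2400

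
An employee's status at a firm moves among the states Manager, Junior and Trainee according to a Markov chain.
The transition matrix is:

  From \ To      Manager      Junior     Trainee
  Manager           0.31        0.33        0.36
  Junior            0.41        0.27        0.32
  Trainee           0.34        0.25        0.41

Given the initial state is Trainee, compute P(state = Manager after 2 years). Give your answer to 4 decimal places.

0.3473

Sum over the intermediate state after 1 year:
P = P(Trainee→Manager)·P(Manager→Manager) + P(Trainee→Junior)·P(Junior→Manager) + P(Trainee→Trainee)·P(Trainee→Manager)
  = 0.34×0.31 + 0.25×0.41 + 0.41×0.34
  = 0.1054 + 0.1025 + 0.1394 = 0.3473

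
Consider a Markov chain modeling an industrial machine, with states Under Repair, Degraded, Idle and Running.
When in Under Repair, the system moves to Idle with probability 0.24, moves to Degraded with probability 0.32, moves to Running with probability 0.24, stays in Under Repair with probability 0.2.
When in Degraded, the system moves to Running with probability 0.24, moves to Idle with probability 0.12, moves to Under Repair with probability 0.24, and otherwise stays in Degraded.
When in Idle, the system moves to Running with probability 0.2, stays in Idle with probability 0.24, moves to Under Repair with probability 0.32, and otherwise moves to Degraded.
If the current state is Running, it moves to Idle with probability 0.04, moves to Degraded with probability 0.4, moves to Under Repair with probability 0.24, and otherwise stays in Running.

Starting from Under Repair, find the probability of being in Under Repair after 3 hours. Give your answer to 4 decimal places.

0.2422

Propagate the distribution vector 3 hours from Under Repair.
After 0 hours: (1.0000, 0.0000, 0.0000, 0.0000)
After 1 hour: (0.2000, 0.3200, 0.2400, 0.2400)
After 2 hours: (0.2512, 0.3456, 0.1536, 0.2496)
After 3 hours: (0.2422, 0.3553, 0.1486, 0.2538)
P(in Under Repair after 3 hours) = 0.2422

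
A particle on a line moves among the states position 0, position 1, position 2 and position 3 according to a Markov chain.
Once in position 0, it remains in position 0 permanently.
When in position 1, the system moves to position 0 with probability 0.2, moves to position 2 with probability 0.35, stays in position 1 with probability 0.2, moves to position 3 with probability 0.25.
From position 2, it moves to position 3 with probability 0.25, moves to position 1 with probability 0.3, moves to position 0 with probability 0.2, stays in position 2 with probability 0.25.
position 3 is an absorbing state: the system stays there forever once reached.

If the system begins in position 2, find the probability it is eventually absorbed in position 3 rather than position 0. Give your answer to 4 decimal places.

0.5556

Let h(s) be the probability of absorption at position 3 starting from transient state s. Then h(position 3) = 1 and h(position 0) = 0. By first-step analysis:
h(position 1) = 0.2·0 + 0.2·h(position 1) + 0.35·h(position 2) + 0.25·1
h(position 2) = 0.2·0 + 0.3·h(position 1) + 0.25·h(position 2) + 0.25·1
Solving: h(position 1) = 0.5556, h(position 2) = 0.5556.
Starting from position 2, the probability is 0.5556.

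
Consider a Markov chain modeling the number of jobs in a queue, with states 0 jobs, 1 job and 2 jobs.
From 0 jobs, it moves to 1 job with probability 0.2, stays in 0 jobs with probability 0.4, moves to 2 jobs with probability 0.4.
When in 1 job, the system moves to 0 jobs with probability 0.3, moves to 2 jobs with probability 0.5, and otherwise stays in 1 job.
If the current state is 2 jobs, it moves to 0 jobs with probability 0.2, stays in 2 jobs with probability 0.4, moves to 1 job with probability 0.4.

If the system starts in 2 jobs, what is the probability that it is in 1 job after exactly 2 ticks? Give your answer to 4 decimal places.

0.2800

Sum over the intermediate state after 1 tick:
P = P(2 jobs→0 jobs)·P(0 jobs→1 job) + P(2 jobs→1 job)·P(1 job→1 job) + P(2 jobs→2 jobs)·P(2 jobs→1 job)
  = 0.2×0.2 + 0.4×0.2 + 0.4×0.4
  = 0.0400 + 0.0800 + 0.1600 = 0.2800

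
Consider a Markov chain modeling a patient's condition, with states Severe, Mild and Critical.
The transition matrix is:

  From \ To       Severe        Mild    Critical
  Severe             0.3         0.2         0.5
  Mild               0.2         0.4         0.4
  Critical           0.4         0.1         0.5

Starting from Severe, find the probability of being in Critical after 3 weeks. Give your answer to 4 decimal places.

0.4810

Propagate the distribution vector 3 weeks from Severe.
After 0 weeks: (1.0000, 0.0000, 0.0000)
After 1 week: (0.3000, 0.2000, 0.5000)
After 2 weeks: (0.3300, 0.1900, 0.4800)
After 3 weeks: (0.3290, 0.1900, 0.4810)
P(in Critical after 3 weeks) = 0.4810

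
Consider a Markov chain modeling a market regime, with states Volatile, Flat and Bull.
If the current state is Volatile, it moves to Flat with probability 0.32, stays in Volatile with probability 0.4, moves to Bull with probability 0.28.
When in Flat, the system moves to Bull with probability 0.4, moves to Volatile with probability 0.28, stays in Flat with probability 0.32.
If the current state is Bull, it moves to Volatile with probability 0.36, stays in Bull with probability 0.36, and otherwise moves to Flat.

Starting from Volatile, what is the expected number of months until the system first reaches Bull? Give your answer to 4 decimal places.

Let t(s) be the expected number of months to first reach Bull from state s, with t(Bull) = 0. Conditioning on the first month:
t(Volatile) = 1 + 0.4·t(Volatile) + 0.32·t(Flat)
t(Flat) = 1 + 0.28·t(Volatile) + 0.32·t(Flat)
Solving: t(Volatile) = 3.1407, t(Flat) = 2.7638.
Expected months from Volatile to Bull: 3.1407.

3.1407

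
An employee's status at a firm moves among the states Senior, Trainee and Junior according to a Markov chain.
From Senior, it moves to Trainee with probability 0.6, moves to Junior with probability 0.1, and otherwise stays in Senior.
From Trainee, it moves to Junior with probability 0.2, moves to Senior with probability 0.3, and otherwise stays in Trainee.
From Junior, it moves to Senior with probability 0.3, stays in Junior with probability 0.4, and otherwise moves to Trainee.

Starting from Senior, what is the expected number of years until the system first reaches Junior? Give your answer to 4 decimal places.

Let t(s) be the expected number of years to first reach Junior from state s, with t(Junior) = 0. Conditioning on the first year:
t(Senior) = 1 + 0.3·t(Senior) + 0.6·t(Trainee)
t(Trainee) = 1 + 0.3·t(Senior) + 0.5·t(Trainee)
Solving: t(Senior) = 6.4706, t(Trainee) = 5.8824.
Expected years from Senior to Junior: 6.4706.

6.4706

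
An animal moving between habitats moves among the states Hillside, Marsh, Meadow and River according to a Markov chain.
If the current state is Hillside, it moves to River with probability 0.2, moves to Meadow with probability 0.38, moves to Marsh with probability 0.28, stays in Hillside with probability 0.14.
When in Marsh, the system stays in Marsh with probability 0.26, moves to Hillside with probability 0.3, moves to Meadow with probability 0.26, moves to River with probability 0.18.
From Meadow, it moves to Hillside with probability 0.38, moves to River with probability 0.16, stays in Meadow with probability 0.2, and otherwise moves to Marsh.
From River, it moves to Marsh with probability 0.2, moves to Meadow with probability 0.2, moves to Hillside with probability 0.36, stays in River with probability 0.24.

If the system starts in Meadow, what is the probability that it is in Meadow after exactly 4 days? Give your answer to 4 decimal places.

0.2678

Propagate the distribution vector 4 days from Meadow.
After 0 days: (0.0000, 0.0000, 1.0000, 0.0000)
After 1 day: (0.3800, 0.2600, 0.2000, 0.1600)
After 2 days: (0.2648, 0.2580, 0.2840, 0.1932)
After 3 days: (0.2919, 0.2537, 0.2631, 0.1912)
After 4 days: (0.2858, 0.2544, 0.2678, 0.1920)
P(in Meadow after 4 days) = 0.2678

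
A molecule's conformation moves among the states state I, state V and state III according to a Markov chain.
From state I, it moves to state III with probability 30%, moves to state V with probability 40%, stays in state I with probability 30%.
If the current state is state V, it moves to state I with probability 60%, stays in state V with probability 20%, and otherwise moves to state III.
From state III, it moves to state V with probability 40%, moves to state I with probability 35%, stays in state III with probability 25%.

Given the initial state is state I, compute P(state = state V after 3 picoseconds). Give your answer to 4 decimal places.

Propagate the distribution vector 3 picoseconds from state I.
After 0 picoseconds: (1.0000, 0.0000, 0.0000)
After 1 picosecond: (0.3000, 0.4000, 0.3000)
After 2 picoseconds: (0.4350, 0.3200, 0.2450)
After 3 picoseconds: (0.4083, 0.3360, 0.2558)
P(in state V after 3 picoseconds) = 0.3360

0.3360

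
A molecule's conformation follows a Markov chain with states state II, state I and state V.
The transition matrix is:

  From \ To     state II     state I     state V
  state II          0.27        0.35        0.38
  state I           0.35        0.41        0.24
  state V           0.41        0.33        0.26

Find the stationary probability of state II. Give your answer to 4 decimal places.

0.3404

Let the stationary distribution be π with π = πP and π_1 + π_2 + π_3 = 1.
π_1 = 0.27·π_1 + 0.35·π_2 + 0.41·π_3
π_2 = 0.35·π_1 + 0.41·π_2 + 0.33·π_3
Solving with the normalization constraint gives π = (0.3404, 0.3661, 0.2935).
So the stationary probability of state II is 0.3404.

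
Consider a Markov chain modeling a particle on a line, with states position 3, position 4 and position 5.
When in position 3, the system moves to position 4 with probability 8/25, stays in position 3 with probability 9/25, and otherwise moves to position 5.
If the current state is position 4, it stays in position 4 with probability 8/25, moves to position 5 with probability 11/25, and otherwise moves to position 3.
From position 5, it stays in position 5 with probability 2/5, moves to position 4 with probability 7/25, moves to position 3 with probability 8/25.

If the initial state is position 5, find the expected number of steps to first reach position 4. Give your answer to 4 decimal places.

Let t(s) be the expected number of steps to first reach position 4 from state s, with t(position 4) = 0. Conditioning on the first step:
t(position 3) = 1 + 0.36·t(position 3) + 0.32·t(position 5)
t(position 5) = 1 + 0.32·t(position 3) + 0.4·t(position 5)
Solving: t(position 3) = 3.2670, t(position 5) = 3.4091.
Expected steps from position 5 to position 4: 3.4091.

3.4091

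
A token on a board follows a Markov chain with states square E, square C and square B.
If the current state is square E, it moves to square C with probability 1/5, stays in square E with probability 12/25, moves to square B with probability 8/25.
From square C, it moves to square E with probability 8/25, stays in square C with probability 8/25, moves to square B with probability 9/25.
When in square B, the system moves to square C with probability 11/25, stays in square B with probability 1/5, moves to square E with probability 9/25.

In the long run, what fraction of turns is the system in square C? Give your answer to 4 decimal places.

Let the stationary distribution be π with π = πP and π_1 + π_2 + π_3 = 1.
π_1 = 0.48·π_1 + 0.32·π_2 + 0.36·π_3
π_2 = 0.2·π_1 + 0.32·π_2 + 0.44·π_3
Solving with the normalization constraint gives π = (0.3951, 0.3082, 0.2967).
So the stationary probability of square C is 0.3082.

0.3082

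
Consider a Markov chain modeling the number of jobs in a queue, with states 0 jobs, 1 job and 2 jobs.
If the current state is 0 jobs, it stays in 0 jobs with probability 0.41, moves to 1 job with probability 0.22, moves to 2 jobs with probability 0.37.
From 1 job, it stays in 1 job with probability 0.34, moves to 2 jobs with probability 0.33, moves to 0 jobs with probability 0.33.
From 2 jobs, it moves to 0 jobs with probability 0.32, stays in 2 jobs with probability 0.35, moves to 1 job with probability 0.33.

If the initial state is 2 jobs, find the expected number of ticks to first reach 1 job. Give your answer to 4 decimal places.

Let t(s) be the expected number of ticks to first reach 1 job from state s, with t(1 job) = 0. Conditioning on the first tick:
t(0 jobs) = 1 + 0.41·t(0 jobs) + 0.37·t(2 jobs)
t(2 jobs) = 1 + 0.32·t(0 jobs) + 0.35·t(2 jobs)
Solving: t(0 jobs) = 3.8476, t(2 jobs) = 3.4327.
Expected ticks from 2 jobs to 1 job: 3.4327.

3.4327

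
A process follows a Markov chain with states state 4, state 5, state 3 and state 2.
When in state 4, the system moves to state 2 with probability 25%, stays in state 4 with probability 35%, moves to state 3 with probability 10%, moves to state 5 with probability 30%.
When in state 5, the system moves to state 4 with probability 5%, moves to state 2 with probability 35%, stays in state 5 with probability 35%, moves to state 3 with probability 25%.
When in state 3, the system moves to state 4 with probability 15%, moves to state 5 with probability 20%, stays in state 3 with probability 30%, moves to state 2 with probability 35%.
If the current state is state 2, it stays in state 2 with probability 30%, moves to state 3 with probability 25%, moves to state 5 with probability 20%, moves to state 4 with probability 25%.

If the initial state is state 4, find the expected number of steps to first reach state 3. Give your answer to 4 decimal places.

Let t(s) be the expected number of steps to first reach state 3 from state s, with t(state 3) = 0. Conditioning on the first step:
t(state 4) = 1 + 0.35·t(state 4) + 0.3·t(state 5) + 0.25·t(state 2)
t(state 5) = 1 + 0.05·t(state 4) + 0.35·t(state 5) + 0.35·t(state 2)
t(state 2) = 1 + 0.25·t(state 4) + 0.2·t(state 5) + 0.3·t(state 2)
Solving: t(state 4) = 5.3558, t(state 5) = 4.4314, t(state 2) = 4.6075.
Expected steps from state 4 to state 3: 5.3558.

5.3558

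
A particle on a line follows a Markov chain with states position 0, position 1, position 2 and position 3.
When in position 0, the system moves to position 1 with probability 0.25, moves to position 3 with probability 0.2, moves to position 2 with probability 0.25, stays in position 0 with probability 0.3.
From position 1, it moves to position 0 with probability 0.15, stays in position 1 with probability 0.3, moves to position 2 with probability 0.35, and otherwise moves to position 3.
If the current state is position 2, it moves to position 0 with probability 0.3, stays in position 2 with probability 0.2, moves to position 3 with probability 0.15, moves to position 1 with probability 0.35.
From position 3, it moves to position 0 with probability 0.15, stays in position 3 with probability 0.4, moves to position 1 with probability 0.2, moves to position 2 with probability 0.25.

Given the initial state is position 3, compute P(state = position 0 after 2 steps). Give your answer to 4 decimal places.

Propagate the distribution vector 2 steps from position 3.
After 0 steps: (0.0000, 0.0000, 0.0000, 1.0000)
After 1 step: (0.1500, 0.2000, 0.2500, 0.4000)
After 2 steps: (0.2100, 0.2650, 0.2575, 0.2675)
P(in position 0 after 2 steps) = 0.2100

0.2100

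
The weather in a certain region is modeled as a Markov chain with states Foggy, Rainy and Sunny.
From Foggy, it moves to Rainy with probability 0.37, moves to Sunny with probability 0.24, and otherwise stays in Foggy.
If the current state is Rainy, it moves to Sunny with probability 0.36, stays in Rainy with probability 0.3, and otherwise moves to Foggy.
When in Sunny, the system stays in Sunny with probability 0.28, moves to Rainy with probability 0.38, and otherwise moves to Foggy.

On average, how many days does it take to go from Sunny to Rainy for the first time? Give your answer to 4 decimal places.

2.6566

Let t(s) be the expected number of days to first reach Rainy from state s, with t(Rainy) = 0. Conditioning on the first day:
t(Foggy) = 1 + 0.39·t(Foggy) + 0.24·t(Sunny)
t(Sunny) = 1 + 0.34·t(Foggy) + 0.28·t(Sunny)
Solving: t(Foggy) = 2.6846, t(Sunny) = 2.6566.
Expected days from Sunny to Rainy: 2.6566.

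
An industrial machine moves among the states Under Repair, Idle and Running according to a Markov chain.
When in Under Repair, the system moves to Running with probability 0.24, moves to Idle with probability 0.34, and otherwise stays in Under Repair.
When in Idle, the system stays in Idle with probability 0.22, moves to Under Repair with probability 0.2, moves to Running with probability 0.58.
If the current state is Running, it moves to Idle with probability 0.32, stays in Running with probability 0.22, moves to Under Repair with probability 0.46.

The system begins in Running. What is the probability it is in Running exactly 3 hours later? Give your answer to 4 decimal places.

0.3342

Propagate the distribution vector 3 hours from Running.
After 0 hours: (0.0000, 0.0000, 1.0000)
After 1 hour: (0.4600, 0.3200, 0.2200)
After 2 hours: (0.3584, 0.2972, 0.3444)
After 3 hours: (0.3684, 0.2974, 0.3342)
P(in Running after 3 hours) = 0.3342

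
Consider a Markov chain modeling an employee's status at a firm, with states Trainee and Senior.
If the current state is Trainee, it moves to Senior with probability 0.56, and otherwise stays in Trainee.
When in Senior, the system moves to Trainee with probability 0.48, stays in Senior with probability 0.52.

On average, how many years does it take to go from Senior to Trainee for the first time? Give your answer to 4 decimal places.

Let t(s) be the expected number of years to first reach Trainee from state s, with t(Trainee) = 0. Conditioning on the first year:
t(Senior) = 1 + 0.52·t(Senior)
Solving: t(Senior) = 2.0833.
Expected years from Senior to Trainee: 2.0833.

2.0833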